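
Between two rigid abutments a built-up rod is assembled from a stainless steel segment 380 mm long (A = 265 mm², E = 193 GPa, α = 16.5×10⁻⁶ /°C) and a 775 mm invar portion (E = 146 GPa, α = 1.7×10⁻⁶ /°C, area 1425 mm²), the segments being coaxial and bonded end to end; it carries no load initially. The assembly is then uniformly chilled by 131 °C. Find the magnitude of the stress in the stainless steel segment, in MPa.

If the supports were absent, the total length change would be Σ αᵢΔT Lᵢ = 16.5×10⁻⁶×131×380 + 1.7×10⁻⁶×131×775 = 0.994 mm.
Since the ends are fixed, an axial force P builds up, equal in every segment, with P · Σ Lᵢ/(AᵢEᵢ) = δ_free.
The series flexibility is Σ Lᵢ/(AᵢEᵢ) = 380/(265×193×10³) + 775/(1425×146×10³) = 1.115×10⁻⁵ mm/N.
So P = 0.994 / 1.115×10⁻⁵ = 89.11 kN, tensile.
σ_{stainless steel} = P / A = 89110 / 265 = 336.2 MPa.

σ ≈ 336 MPa (tensile)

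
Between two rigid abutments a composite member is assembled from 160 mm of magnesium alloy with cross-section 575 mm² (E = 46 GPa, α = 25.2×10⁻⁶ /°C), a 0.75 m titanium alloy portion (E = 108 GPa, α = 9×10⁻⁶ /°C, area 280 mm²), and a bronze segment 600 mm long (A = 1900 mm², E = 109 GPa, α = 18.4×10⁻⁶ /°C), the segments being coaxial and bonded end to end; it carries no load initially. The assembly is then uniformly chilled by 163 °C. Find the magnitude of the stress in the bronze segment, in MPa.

σ ≈ 55.5 MPa (tensile)

Free thermal contraction of the whole bar: Σ αᵢΔT Lᵢ = 25.2×10⁻⁶×163×160 + 9×10⁻⁶×163×750 + 18.4×10⁻⁶×163×600 = 3.557 mm.
The rigid supports impose zero overall length change; the single axial force P common to all segments must satisfy P Σ Lᵢ/(AᵢEᵢ) = δ_free.
The series flexibility is Σ Lᵢ/(AᵢEᵢ) = 160/(575×46×10³) + 750/(280×108×10³) + 600/(1900×109×10³) = 3.375×10⁻⁵ mm/N.
P = 3.557 / 3.375×10⁻⁵ = 105400 N = 105.4 kN, tensile.
σ_{bronze} = P / A = 105400 / 1900 = 55.47 MPa.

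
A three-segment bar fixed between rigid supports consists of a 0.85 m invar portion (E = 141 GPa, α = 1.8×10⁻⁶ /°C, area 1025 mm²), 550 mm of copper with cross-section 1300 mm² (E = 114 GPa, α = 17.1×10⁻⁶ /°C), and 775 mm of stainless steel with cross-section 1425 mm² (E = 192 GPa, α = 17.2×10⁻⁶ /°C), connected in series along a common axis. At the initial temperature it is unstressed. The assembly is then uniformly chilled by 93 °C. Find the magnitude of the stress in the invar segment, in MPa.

If the supports were absent, the total length change would be Σ αᵢΔT Lᵢ = 1.8×10⁻⁶×93×850 + 17.1×10⁻⁶×93×550 + 17.2×10⁻⁶×93×775 = 2.257 mm.
The rigid supports impose zero overall length change; the single axial force P common to all segments must satisfy P Σ Lᵢ/(AᵢEᵢ) = δ_free.
Σ Lᵢ/(AᵢEᵢ) = 850/(1025×141×10³) + 550/(1300×114×10³) + 775/(1425×192×10³) = 1.243×10⁻⁵ mm/N.
So P = 2.257 / 1.243×10⁻⁵ = 181.6 kN, tensile.
σ_{invar} = P / A = 181600 / 1025 = 177.2 MPa.

σ ≈ 177 MPa (tensile)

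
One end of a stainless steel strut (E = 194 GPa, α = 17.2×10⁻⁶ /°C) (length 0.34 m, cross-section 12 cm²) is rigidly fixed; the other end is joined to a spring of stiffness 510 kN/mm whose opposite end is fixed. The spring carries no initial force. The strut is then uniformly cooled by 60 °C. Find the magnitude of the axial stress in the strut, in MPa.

σ ≈ 85.5 MPa (tensile)

The unrestrained thermal change is αΔT L = 17.2×10⁻⁶ × 60 × 340 = 0.3509 mm.
With a force P in the spring, the elastic change of the strut is PL/(AE) and that of the spring is P/k; compatibility requires their sum to equal δ_free.
So P = δ_free / [L/(AE) + 1/k] = 0.3509 / [ 340/(1200×194×10³) + 1/(510×10³) ].
P = 0.3509 / 3.421×10⁻⁶ = 102600 N.
σ = P/A = 102600/1200 = 85.47 MPa.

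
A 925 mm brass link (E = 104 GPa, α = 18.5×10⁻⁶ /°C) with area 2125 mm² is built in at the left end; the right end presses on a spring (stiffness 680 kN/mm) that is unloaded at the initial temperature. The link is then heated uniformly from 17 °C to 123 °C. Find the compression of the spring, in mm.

If the spring were absent the link would lengthen by αΔT L = 18.5×10⁻⁶ × 106 × 925 = 1.814 mm.
With a force P in the spring, the elastic change of the link is PL/(AE) and that of the spring is P/k; compatibility requires their sum to equal δ_free.
So P = δ_free / [L/(AE) + 1/k] = 1.814 / [ 925/(2125×104×10³) + 1/(680×10³) ].
P = 1.814 / 5.656×10⁻⁶ = 320700 N.
Spring compression = P/k = 320700/(680×10³) = 0.4716 mm.

δ ≈ 0.472 mm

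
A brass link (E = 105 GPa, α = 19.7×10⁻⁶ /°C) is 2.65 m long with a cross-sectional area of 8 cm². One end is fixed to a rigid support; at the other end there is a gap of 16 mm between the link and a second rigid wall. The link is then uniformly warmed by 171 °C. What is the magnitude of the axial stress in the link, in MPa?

σ ≈ 0 MPa

If the wall were absent the link would grow by αΔT L = 19.7×10⁻⁶ × 171 × 2650 = 8.927 mm.
Since δ_free = 8.93 mm is less than the 16 mm gap, the link never touches the wall. No axial force develops.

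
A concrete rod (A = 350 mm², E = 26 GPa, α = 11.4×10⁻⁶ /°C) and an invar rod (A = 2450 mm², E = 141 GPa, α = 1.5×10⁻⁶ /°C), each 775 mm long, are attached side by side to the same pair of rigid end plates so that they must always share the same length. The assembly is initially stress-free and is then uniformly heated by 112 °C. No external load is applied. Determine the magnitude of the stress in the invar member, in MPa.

σ ≈ 4.01 MPa (tensile)

Equilibrium of a rigid end plate with no external load gives equal and opposite internal forces ±P in the two members. Since α_{concrete} > α_{invar}, heating drives the concrete into compression and the invar into tension.
Setting the final lengths equal and cancelling L: (α₁ − α₂)ΔT = P/(A₁E₁) + P/(A₂E₂).
|α₁ − α₂|·ΔT = 9.9×10⁻⁶ × 112 = 0.001109.
1/(A₁E₁) + 1/(A₂E₂) = 1/(350×26×10³) + 1/(2450×141×10³) = 1.128×10⁻⁷ N⁻¹.
So P = 0.001109 / 1.128×10⁻⁷ = 9.831 kN.
σ_{invar} = P/A₂ = 9831/2450 = 4.013 MPa, tensile.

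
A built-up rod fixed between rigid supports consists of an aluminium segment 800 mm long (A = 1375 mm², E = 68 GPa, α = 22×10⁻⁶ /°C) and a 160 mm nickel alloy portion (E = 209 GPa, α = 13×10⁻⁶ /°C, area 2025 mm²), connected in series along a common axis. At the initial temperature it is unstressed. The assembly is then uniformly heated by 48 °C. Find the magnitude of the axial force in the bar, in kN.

If the supports were absent, the total length change would be Σ αᵢΔT Lᵢ = 22×10⁻⁶×48×800 + 13×10⁻⁶×48×160 = 0.9446 mm.
The rigid supports impose zero overall length change; the single axial force P common to all segments must satisfy P Σ Lᵢ/(AᵢEᵢ) = δ_free.
The series flexibility is Σ Lᵢ/(AᵢEᵢ) = 800/(1375×68×10³) + 160/(2025×209×10³) = 8.934×10⁻⁶ mm/N.
So P = 0.9446 / 8.934×10⁻⁶ = 105.7 kN, compressive.

P ≈ 106 kN (compressive)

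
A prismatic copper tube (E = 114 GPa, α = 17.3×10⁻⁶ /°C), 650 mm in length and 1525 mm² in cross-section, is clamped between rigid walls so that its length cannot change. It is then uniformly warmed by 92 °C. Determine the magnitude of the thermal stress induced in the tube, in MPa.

The supports are rigid, so the total axial strain is zero. The restrained thermal strain is ε = αΔT = 17.3×10⁻⁶ × 92 = 1591.6×10⁻⁶.
σ = EαΔT = 114×10³ × 17.3×10⁻⁶ × 92 = 181.4 MPa (compressive; the tube is trying to expand).

σ ≈ 181 MPa (compressive)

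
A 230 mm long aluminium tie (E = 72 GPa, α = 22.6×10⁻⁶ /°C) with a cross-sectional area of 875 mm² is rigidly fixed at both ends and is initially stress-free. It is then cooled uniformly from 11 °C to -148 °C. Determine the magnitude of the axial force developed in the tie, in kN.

P ≈ 226 kN (tensile)

The ends cannot move, so σ = EαΔT = 72×10³ × 22.6×10⁻⁶ × 159 = 258.7 MPa.
P = AEαΔT = 875 × 72×10³ × 22.6×10⁻⁶ × 159 = 226.4 kN (tensile).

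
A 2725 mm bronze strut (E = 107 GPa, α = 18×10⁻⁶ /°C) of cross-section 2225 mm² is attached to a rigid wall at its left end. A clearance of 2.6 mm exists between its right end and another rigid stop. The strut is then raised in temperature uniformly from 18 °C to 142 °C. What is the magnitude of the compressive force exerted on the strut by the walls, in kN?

P ≈ 304 kN

If the wall were absent the strut would grow by αΔT L = 18×10⁻⁶ × 124 × 2725 = 6.082 mm.
The gap closes (δ_free > 2.6 mm) and the wall then resists a further 6.082 − 2.6 = 3.482 mm of expansion.
Compatibility: PL/(AE) = 3.482 mm, so σ = P/A = E × (3.482/2725) = 136.7 MPa.
Force on the wall = σA = 136.7 × 2225 mm² = 304.2 kN.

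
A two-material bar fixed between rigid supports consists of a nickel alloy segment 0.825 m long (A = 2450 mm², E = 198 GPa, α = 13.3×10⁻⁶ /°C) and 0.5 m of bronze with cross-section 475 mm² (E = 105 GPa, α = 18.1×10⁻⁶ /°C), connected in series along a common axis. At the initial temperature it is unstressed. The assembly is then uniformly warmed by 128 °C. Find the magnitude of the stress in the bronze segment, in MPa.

σ ≈ 460 MPa (compressive)

With the walls removed the bar would change length by δ_free = Σ αᵢΔT Lᵢ = 13.3×10⁻⁶×128×825 + 18.1×10⁻⁶×128×500 = 2.563 mm.
Since the ends are fixed, an axial force P builds up, equal in every segment, with P · Σ Lᵢ/(AᵢEᵢ) = δ_free.
The series flexibility is Σ Lᵢ/(AᵢEᵢ) = 825/(2450×198×10³) + 500/(475×105×10³) = 1.173×10⁻⁵ mm/N.
So P = 2.563 / 1.173×10⁻⁵ = 218.6 kN, compressive.
σ_{bronze} = P / A = 218600 / 475 = 460.1 MPa.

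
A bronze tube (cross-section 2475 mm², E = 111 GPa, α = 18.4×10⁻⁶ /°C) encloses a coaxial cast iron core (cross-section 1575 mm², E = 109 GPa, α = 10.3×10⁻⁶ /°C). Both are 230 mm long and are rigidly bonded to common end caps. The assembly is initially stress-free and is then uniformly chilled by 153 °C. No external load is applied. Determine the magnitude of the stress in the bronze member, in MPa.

σ ≈ 52.9 MPa (tensile)

Both members must finish at the same length. With the larger α, the bronze tends to over-contract; the plates restrain it, putting the bronze in tension and the cast iron in compression. With no external load the two internal forces are equal and opposite, magnitude P.
Compatibility of the two members (thermal + elastic change equal): (α₁ − α₂)ΔT = P·[1/(A₁E₁) + 1/(A₂E₂)].
|α₁ − α₂|·ΔT = 8.1×10⁻⁶ × 153 = 0.001239.
1/(A₁E₁) + 1/(A₂E₂) = 1/(2475×111×10³) + 1/(1575×109×10³) = 9.465×10⁻⁹ N⁻¹.
P = 0.001239 / 9.465×10⁻⁹ = 130900 N = 130.9 kN.
σ_{bronze} = P/A₁ = 130900/2475 = 52.9 MPa, tensile.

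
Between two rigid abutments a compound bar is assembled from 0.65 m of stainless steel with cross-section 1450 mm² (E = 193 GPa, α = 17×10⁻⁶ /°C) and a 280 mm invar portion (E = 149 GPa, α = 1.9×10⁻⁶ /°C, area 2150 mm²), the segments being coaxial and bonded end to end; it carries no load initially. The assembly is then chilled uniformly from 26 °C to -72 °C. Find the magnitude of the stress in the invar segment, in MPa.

With the walls removed the bar would change length by δ_free = Σ αᵢΔT Lᵢ = 17×10⁻⁶×98×650 + 1.9×10⁻⁶×98×280 = 1.135 mm.
The walls prevent any net length change, so an axial force P (same in every segment) develops. Compatibility: P · Σ Lᵢ/(AᵢEᵢ) = δ_free.
Σ Lᵢ/(AᵢEᵢ) = 650/(1450×193×10³) + 280/(2150×149×10³) = 3.197×10⁻⁶ mm/N.
So P = 1.135 / 3.197×10⁻⁶ = 355.1 kN, tensile.
σ_{invar} = P / A = 355100 / 2150 = 165.1 MPa.

σ ≈ 165 MPa (tensile)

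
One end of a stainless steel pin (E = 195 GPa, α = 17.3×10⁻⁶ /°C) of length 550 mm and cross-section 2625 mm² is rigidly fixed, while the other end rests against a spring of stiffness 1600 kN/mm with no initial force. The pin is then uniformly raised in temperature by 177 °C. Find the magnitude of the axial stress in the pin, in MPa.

σ ≈ 378 MPa (compressive)

If the spring were absent the pin would lengthen by αΔT L = 17.3×10⁻⁶ × 177 × 550 = 1.684 mm.
Let P be the compressive force at the spring. The pin shortens elastically by PL/(AE) and the spring compresses by P/k; together these equal δ_free.
So P = δ_free / [L/(AE) + 1/k] = 1.684 / [ 550/(2625×195×10³) + 1/(1600×10³) ].
P = 1.684 / 1.699×10⁻⁶ = 991000 N.
σ = P/A = 991000/2625 = 377.5 MPa.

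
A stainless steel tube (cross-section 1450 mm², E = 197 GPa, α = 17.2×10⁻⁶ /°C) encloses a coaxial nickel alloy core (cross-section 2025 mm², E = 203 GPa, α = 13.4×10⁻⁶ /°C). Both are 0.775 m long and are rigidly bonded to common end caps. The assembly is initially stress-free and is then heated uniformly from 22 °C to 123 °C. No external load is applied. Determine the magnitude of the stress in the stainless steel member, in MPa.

σ ≈ 44.6 MPa (compressive)

Equilibrium of a rigid end plate with no external load gives equal and opposite internal forces ±P in the two members. Since α_{stainless steel} > α_{nickel alloy}, heating drives the stainless steel into compression and the nickel alloy into tension.
Compatibility of the two members (thermal + elastic change equal): (α₁ − α₂)ΔT = P·[1/(A₁E₁) + 1/(A₂E₂)].
|α₁ − α₂|·ΔT = 3.8×10⁻⁶ × 101 = 0.0003838.
1/(A₁E₁) + 1/(A₂E₂) = 1/(1450×197×10³) + 1/(2025×203×10³) = 5.933×10⁻⁹ N⁻¹.
So P = 0.0003838 / 5.933×10⁻⁹ = 64.68 kN.
σ_{stainless steel} = P/A₁ = 64680/1450 = 44.61 MPa, compressive.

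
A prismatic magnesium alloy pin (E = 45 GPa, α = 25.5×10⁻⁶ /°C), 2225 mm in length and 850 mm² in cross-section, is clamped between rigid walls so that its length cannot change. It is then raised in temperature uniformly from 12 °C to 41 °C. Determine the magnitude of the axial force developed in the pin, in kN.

Full restraint means ε = 0, so the stress is σ = EαΔT = 45×10³ × 25.5×10⁻⁶ × 29 = 33.28 MPa.
P = AEαΔT = 850 × 45×10³ × 25.5×10⁻⁶ × 29 = 28.29 kN (compressive).

P ≈ 28.3 kN (compressive)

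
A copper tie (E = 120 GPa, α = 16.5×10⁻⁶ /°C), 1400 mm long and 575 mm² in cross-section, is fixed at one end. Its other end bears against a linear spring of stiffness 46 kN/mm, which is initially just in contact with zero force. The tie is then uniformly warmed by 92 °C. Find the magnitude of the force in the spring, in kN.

Free thermal expansion: δ_free = αΔT L = 16.5×10⁻⁶ × 92 × 1400 = 2.125 mm.
With a force P in the spring, the elastic change of the tie is PL/(AE) and that of the spring is P/k; compatibility requires their sum to equal δ_free.
P [ L/(AE) + 1/k ] = δ_free → P [ 1400/(575×120×10³) + 1/(46×10³) ] = 2.125.
P = 2.125 / 4.203×10⁻⁵ = 50570 N.

P ≈ 50.6 kN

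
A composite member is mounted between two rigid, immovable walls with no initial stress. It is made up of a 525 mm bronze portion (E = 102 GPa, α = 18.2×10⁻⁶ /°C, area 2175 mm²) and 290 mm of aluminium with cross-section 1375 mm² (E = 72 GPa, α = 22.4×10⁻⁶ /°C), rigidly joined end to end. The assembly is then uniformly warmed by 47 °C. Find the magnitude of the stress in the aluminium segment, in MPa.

With the walls removed the bar would change length by δ_free = Σ αᵢΔT Lᵢ = 18.2×10⁻⁶×47×525 + 22.4×10⁻⁶×47×290 = 0.7544 mm.
The walls prevent any net length change, so an axial force P (same in every segment) develops. Compatibility: P · Σ Lᵢ/(AᵢEᵢ) = δ_free.
Σ Lᵢ/(AᵢEᵢ) = 525/(2175×102×10³) + 290/(1375×72×10³) = 5.296×10⁻⁶ mm/N.
P = 0.7544 / 5.296×10⁻⁶ = 142500 N = 142.5 kN, compressive.
σ_{aluminium} = P / A = 142500 / 1375 = 103.6 MPa.

σ ≈ 104 MPa (compressive)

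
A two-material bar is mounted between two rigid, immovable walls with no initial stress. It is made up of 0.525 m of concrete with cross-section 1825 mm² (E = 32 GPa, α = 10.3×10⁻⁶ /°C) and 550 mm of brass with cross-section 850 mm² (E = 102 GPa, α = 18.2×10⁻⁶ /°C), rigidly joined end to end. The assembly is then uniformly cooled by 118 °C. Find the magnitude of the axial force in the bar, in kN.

Free thermal contraction of the whole bar: Σ αᵢΔT Lᵢ = 10.3×10⁻⁶×118×525 + 18.2×10⁻⁶×118×550 = 1.819 mm.
Since the ends are fixed, an axial force P builds up, equal in every segment, with P · Σ Lᵢ/(AᵢEᵢ) = δ_free.
The series flexibility is Σ Lᵢ/(AᵢEᵢ) = 525/(1825×32×10³) + 550/(850×102×10³) = 1.533×10⁻⁵ mm/N.
Hence P = δ_free / Σ(L/AE) = 1.819/1.533×10⁻⁵ = 118.6 kN (tensile).

P ≈ 119 kN (tensile)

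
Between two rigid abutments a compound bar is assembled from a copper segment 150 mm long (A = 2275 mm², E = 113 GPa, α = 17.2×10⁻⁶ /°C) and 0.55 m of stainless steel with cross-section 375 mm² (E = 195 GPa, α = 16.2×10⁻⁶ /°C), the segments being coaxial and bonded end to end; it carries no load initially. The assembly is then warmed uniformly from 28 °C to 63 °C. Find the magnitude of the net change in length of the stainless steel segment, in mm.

If the supports were absent, the total length change would be Σ αᵢΔT Lᵢ = 17.2×10⁻⁶×35×150 + 16.2×10⁻⁶×35×550 = 0.4021 mm.
The rigid supports impose zero overall length change; the single axial force P common to all segments must satisfy P Σ Lᵢ/(AᵢEᵢ) = δ_free.
The series flexibility is Σ Lᵢ/(AᵢEᵢ) = 150/(2275×113×10³) + 550/(375×195×10³) = 8.105×10⁻⁶ mm/N.
Hence P = δ_free / Σ(L/AE) = 0.4021/8.105×10⁻⁶ = 49.62 kN (compressive).
For the stainless steel segment, free thermal change = 16.2×10⁻⁶×35×550 = 0.3118 mm and elastic change from P = 49620×550/(375×195×10³) = 0.3732 mm; these oppose, so the net change is 0.0613 mm (segment shortens).

|ΔL| ≈ 0.0613 mm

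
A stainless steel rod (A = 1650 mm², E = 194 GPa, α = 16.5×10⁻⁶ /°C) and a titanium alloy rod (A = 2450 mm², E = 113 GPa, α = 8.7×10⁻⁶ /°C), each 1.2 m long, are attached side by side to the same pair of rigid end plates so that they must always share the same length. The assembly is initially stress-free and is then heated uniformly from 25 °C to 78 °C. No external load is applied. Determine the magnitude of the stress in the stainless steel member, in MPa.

σ ≈ 37.2 MPa (compressive)

Equilibrium of a rigid end plate with no external load gives equal and opposite internal forces ±P in the two members. Since α_{stainless steel} > α_{titanium alloy}, heating drives the stainless steel into compression and the titanium alloy into tension.
Setting the final lengths equal and cancelling L: (α₁ − α₂)ΔT = P/(A₁E₁) + P/(A₂E₂).
|α₁ − α₂|·ΔT = 7.8×10⁻⁶ × 53 = 0.0004134.
1/(A₁E₁) + 1/(A₂E₂) = 1/(1650×194×10³) + 1/(2450×113×10³) = 6.736×10⁻⁹ N⁻¹.
So P = 0.0004134 / 6.736×10⁻⁹ = 61.37 kN.
σ_{stainless steel} = P/A₁ = 61370/1650 = 37.19 MPa, compressive.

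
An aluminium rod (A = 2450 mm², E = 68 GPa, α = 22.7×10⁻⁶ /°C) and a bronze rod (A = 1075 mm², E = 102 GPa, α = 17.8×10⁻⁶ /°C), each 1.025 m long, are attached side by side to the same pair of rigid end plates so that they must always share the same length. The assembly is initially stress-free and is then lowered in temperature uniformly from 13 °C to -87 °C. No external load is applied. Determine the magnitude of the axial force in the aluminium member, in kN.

P ≈ 32.4 kN (tensile in the aluminium)

Equilibrium of a rigid end plate with no external load gives equal and opposite internal forces ±P in the two members. Since α_{aluminium} > α_{bronze}, cooling drives the aluminium into tension and the bronze into compression.
Setting the final lengths equal and cancelling L: (α₁ − α₂)ΔT = P/(A₁E₁) + P/(A₂E₂).
|α₁ − α₂|·ΔT = 4.9×10⁻⁶ × 100 = 0.00049.
1/(A₁E₁) + 1/(A₂E₂) = 1/(2450×68×10³) + 1/(1075×102×10³) = 1.512×10⁻⁸ N⁻¹.
So P = 0.00049 / 1.512×10⁻⁸ = 32.4 kN.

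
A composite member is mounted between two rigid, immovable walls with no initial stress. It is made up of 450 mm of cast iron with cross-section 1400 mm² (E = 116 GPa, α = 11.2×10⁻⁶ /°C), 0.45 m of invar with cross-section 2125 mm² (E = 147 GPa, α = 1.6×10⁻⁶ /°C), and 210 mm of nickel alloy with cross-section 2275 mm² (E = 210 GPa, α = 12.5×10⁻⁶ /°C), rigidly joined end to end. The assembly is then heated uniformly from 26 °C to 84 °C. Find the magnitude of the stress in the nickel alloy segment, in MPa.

σ ≈ 46 MPa (compressive)

If the supports were absent, the total length change would be Σ αᵢΔT Lᵢ = 11.2×10⁻⁶×58×450 + 1.6×10⁻⁶×58×450 + 12.5×10⁻⁶×58×210 = 0.4863 mm.
The walls prevent any net length change, so an axial force P (same in every segment) develops. Compatibility: P · Σ Lᵢ/(AᵢEᵢ) = δ_free.
The series flexibility is Σ Lᵢ/(AᵢEᵢ) = 450/(1400×116×10³) + 450/(2125×147×10³) + 210/(2275×210×10³) = 4.651×10⁻⁶ mm/N.
So P = 0.4863 / 4.651×10⁻⁶ = 104.6 kN, compressive.
σ_{nickel alloy} = P / A = 104600 / 2275 = 45.96 MPa.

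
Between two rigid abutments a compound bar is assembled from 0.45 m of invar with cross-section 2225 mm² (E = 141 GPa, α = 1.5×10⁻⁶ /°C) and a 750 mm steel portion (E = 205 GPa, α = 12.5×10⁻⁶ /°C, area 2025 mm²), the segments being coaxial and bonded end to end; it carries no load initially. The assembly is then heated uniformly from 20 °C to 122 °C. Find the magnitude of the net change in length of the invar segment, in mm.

Free thermal expansion of the whole bar: Σ αᵢΔT Lᵢ = 1.5×10⁻⁶×102×450 + 12.5×10⁻⁶×102×750 = 1.025 mm.
The walls prevent any net length change, so an axial force P (same in every segment) develops. Compatibility: P · Σ Lᵢ/(AᵢEᵢ) = δ_free.
The series flexibility is Σ Lᵢ/(AᵢEᵢ) = 450/(2225×141×10³) + 750/(2025×205×10³) = 3.241×10⁻⁶ mm/N.
So P = 1.025 / 3.241×10⁻⁶ = 316.3 kN, compressive.
For the invar segment, free thermal change = 1.5×10⁻⁶×102×450 = 0.06885 mm and elastic change from P = 316300×450/(2225×141×10³) = 0.4537 mm; these oppose, so the net change is 0.385 mm (segment shortens).

|ΔL| ≈ 0.385 mm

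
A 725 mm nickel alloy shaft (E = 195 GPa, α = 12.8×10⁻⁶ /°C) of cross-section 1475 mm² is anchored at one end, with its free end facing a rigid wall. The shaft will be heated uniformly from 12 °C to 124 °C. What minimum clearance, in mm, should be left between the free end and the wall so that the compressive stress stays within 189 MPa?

With no wall the shaft would lengthen by αΔT L = 12.8×10⁻⁶ × 112 × 725 = 1.039 mm.
At the allowable stress the elastic shortening the wall may impose is σL/E = 189 × 725 / (195×10³) = 0.7027 mm.
So the gap has to take up the difference, g_min = δ_free − σL/E = 1.039 − 0.7027 = 0.3367 mm.

g ≈ 0.337 mm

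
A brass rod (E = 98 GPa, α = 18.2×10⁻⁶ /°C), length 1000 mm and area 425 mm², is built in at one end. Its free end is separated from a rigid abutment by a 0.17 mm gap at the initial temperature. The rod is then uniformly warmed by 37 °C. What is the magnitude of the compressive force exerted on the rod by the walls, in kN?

Unrestrained expansion: δ_free = αΔT L = 18.2×10⁻⁶ × 37 × 1000 = 0.6734 mm.
After closing the 0.17 mm clearance, 0.6734 − 0.17 = 0.5034 mm of expansion remains to be suppressed by the wall.
Compatibility: PL/(AE) = 0.5034 mm, so σ = P/A = E × (0.5034/1000) = 49.33 MPa.
P = σA = 49.33 × 425 = 20.97 kN.

P ≈ 21 kN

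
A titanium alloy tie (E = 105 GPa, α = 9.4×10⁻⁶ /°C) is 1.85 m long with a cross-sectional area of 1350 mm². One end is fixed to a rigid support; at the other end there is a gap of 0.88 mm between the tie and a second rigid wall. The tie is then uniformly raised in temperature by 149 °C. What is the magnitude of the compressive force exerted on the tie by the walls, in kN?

P ≈ 131 kN

If the wall were absent the tie would grow by αΔT L = 9.4×10⁻⁶ × 149 × 1850 = 2.591 mm.
This exceeds the 0.88 mm gap, so the wall pushes back. The portion of expansion that must be recovered elastically is δ_free − gap = 2.591 − 0.88 = 1.711 mm.
That suppressed elongation corresponds to σ = E·Δ/L = 105×10³ × 1.711/1850 = 97.12 MPa.
Force on the wall = σA = 97.12 × 1350 mm² = 131.1 kN.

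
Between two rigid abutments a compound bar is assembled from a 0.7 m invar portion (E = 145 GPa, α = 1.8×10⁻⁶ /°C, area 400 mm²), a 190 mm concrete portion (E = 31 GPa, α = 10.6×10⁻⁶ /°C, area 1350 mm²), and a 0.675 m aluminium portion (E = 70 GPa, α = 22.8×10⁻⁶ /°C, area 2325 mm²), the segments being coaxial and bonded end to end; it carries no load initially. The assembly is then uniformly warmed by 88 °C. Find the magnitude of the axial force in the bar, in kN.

If the supports were absent, the total length change would be Σ αᵢΔT Lᵢ = 1.8×10⁻⁶×88×700 + 10.6×10⁻⁶×88×190 + 22.8×10⁻⁶×88×675 = 1.642 mm.
The walls prevent any net length change, so an axial force P (same in every segment) develops. Compatibility: P · Σ Lᵢ/(AᵢEᵢ) = δ_free.
The series flexibility is Σ Lᵢ/(AᵢEᵢ) = 700/(400×145×10³) + 190/(1350×31×10³) + 675/(2325×70×10³) = 2.076×10⁻⁵ mm/N.
Hence P = δ_free / Σ(L/AE) = 1.642/2.076×10⁻⁵ = 79.13 kN (compressive).

P ≈ 79.1 kN (compressive)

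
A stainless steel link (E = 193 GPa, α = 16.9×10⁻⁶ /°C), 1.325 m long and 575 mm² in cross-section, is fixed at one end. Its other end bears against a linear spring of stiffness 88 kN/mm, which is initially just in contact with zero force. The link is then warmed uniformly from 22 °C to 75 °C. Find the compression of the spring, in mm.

δ ≈ 0.579 mm

If the spring were absent the link would lengthen by αΔT L = 16.9×10⁻⁶ × 53 × 1325 = 1.187 mm.
Let P be the compressive force at the spring. The link shortens elastically by PL/(AE) and the spring compresses by P/k; together these equal δ_free.
So P = δ_free / [L/(AE) + 1/k] = 1.187 / [ 1325/(575×193×10³) + 1/(88×10³) ].
P = 1.187 / 2.33×10⁻⁵ = 50930 N.
Spring compression = P/k = 50930/(88×10³) = 0.5787 mm.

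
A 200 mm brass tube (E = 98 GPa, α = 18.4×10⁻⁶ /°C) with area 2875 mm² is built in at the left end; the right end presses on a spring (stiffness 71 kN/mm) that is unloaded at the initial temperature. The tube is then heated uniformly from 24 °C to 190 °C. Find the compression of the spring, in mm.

δ ≈ 0.582 mm

Free thermal expansion: δ_free = αΔT L = 18.4×10⁻⁶ × 166 × 200 = 0.6109 mm.
Let P be the compressive force at the spring. The tube shortens elastically by PL/(AE) and the spring compresses by P/k; together these equal δ_free.
P [ L/(AE) + 1/k ] = δ_free → P [ 200/(2875×98×10³) + 1/(71×10³) ] = 0.6109.
P = 0.6109 / 1.479×10⁻⁵ = 41290 N.
Spring compression = P/k = 41290/(71×10³) = 0.5816 mm.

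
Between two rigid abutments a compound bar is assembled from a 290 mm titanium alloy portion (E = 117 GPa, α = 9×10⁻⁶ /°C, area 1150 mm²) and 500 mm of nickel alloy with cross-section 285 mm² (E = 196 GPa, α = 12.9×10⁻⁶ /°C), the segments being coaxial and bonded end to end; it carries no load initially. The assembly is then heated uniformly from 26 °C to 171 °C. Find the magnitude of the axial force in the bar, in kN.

If the supports were absent, the total length change would be Σ αᵢΔT Lᵢ = 9×10⁻⁶×145×290 + 12.9×10⁻⁶×145×500 = 1.314 mm.
The walls prevent any net length change, so an axial force P (same in every segment) develops. Compatibility: P · Σ Lᵢ/(AᵢEᵢ) = δ_free.
The series flexibility is Σ Lᵢ/(AᵢEᵢ) = 290/(1150×117×10³) + 500/(285×196×10³) = 1.111×10⁻⁵ mm/N.
So P = 1.314 / 1.111×10⁻⁵ = 118.3 kN, compressive.

P ≈ 118 kN (compressive)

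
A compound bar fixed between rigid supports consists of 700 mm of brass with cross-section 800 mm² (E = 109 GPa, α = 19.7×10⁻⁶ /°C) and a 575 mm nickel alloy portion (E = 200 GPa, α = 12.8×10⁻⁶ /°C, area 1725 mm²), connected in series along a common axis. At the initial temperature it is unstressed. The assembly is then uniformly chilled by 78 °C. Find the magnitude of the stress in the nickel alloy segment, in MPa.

Free thermal contraction of the whole bar: Σ αᵢΔT Lᵢ = 19.7×10⁻⁶×78×700 + 12.8×10⁻⁶×78×575 = 1.65 mm.
The rigid supports impose zero overall length change; the single axial force P common to all segments must satisfy P Σ Lᵢ/(AᵢEᵢ) = δ_free.
The series flexibility is Σ Lᵢ/(AᵢEᵢ) = 700/(800×109×10³) + 575/(1725×200×10³) = 9.694×10⁻⁶ mm/N.
So P = 1.65 / 9.694×10⁻⁶ = 170.2 kN, tensile.
σ_{nickel alloy} = P / A = 170200 / 1725 = 98.65 MPa.

σ ≈ 98.7 MPa (tensile)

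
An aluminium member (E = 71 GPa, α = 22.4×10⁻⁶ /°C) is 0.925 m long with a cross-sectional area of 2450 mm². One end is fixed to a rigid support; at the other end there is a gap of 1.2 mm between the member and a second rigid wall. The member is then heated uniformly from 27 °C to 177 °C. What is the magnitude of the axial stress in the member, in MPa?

σ ≈ 146 MPa (compressive)

Unrestrained expansion: δ_free = αΔT L = 22.4×10⁻⁶ × 150 × 925 = 3.108 mm.
The gap closes (δ_free > 1.2 mm) and the wall then resists a further 3.108 − 1.2 = 1.908 mm of expansion.
That suppressed elongation corresponds to σ = E·Δ/L = 71×10³ × 1.908/925 = 146.5 MPa.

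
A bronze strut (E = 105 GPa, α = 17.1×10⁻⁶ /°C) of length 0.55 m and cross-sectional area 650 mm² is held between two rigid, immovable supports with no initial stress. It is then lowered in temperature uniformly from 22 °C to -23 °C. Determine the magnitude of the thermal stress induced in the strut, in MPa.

The supports are rigid, so the total axial strain is zero. The restrained thermal strain is ε = αΔT = 17.1×10⁻⁶ × 45 = 769.5×10⁻⁶.
σ = EαΔT = 105×10³ × 17.1×10⁻⁶ × 45 = 80.8 MPa (tensile; the strut is trying to contract).

σ ≈ 80.8 MPa (tensile)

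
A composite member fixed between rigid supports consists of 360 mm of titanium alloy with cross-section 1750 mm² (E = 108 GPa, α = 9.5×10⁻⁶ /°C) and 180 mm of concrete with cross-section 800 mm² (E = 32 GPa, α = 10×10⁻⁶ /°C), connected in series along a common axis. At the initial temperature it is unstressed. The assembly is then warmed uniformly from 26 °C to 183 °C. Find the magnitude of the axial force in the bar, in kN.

With the walls removed the bar would change length by δ_free = Σ αᵢΔT Lᵢ = 9.5×10⁻⁶×157×360 + 10×10⁻⁶×157×180 = 0.8195 mm.
Since the ends are fixed, an axial force P builds up, equal in every segment, with P · Σ Lᵢ/(AᵢEᵢ) = δ_free.
The series flexibility is Σ Lᵢ/(AᵢEᵢ) = 360/(1750×108×10³) + 180/(800×32×10³) = 8.936×10⁻⁶ mm/N.
So P = 0.8195 / 8.936×10⁻⁶ = 91.71 kN, compressive.

P ≈ 91.7 kN (compressive)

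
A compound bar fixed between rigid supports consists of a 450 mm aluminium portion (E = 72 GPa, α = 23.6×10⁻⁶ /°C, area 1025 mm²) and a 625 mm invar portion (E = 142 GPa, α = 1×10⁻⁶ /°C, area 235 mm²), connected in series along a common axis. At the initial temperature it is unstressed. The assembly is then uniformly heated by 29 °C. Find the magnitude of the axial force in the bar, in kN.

Free thermal expansion of the whole bar: Σ αᵢΔT Lᵢ = 23.6×10⁻⁶×29×450 + 1×10⁻⁶×29×625 = 0.3261 mm.
Since the ends are fixed, an axial force P builds up, equal in every segment, with P · Σ Lᵢ/(AᵢEᵢ) = δ_free.
The series flexibility is Σ Lᵢ/(AᵢEᵢ) = 450/(1025×72×10³) + 625/(235×142×10³) = 2.483×10⁻⁵ mm/N.
Hence P = δ_free / Σ(L/AE) = 0.3261/2.483×10⁻⁵ = 13.14 kN (compressive).

P ≈ 13.1 kN (compressive)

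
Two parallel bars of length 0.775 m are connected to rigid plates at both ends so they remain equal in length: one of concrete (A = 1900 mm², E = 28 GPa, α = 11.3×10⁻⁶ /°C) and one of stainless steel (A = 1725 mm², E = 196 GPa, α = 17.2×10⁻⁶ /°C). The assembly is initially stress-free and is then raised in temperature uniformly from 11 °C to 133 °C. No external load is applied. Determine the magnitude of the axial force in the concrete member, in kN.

Both members must finish at the same length. With the larger α, the stainless steel tends to over-expand; the plates restrain it, putting the stainless steel in compression and the concrete in tension. With no external load the two internal forces are equal and opposite, magnitude P.
Setting the final lengths equal and cancelling L: (α₁ − α₂)ΔT = P/(A₁E₁) + P/(A₂E₂).
|α₁ − α₂|·ΔT = 5.9×10⁻⁶ × 122 = 0.0007198.
1/(A₁E₁) + 1/(A₂E₂) = 1/(1900×28×10³) + 1/(1725×196×10³) = 2.175×10⁻⁸ N⁻¹.
So P = 0.0007198 / 2.175×10⁻⁸ = 33.09 kN.

P ≈ 33.1 kN (tensile in the concrete)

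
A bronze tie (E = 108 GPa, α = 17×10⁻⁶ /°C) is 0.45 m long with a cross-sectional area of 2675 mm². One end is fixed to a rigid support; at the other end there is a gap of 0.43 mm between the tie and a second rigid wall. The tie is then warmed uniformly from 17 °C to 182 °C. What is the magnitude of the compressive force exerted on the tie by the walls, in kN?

If the wall were absent the tie would grow by αΔT L = 17×10⁻⁶ × 165 × 450 = 1.262 mm.
This exceeds the 0.43 mm gap, so the wall pushes back. The portion of expansion that must be recovered elastically is δ_free − gap = 1.262 − 0.43 = 0.8322 mm.
So σ = E(δ_free − g)/L = 108×10³ × 0.8322/450 = 199.7 MPa.
P = σA = 199.7 × 2675 = 534.3 kN.

P ≈ 534 kN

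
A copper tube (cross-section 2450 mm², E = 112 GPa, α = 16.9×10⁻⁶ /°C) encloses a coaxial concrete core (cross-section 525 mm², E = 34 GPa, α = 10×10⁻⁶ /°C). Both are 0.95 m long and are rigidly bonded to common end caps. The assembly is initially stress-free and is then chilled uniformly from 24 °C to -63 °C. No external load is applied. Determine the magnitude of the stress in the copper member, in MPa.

σ ≈ 4.11 MPa (tensile)

The copper has the larger α, so on cooling it would change length more than the concrete if both were free. The rigid plates force a common final length, so the copper is put into tension and the concrete into compression, with equal and opposite forces P (no external load).
Setting the final lengths equal and cancelling L: (α₁ − α₂)ΔT = P/(A₁E₁) + P/(A₂E₂).
|α₁ − α₂|·ΔT = 6.9×10⁻⁶ × 87 = 0.0006003.
1/(A₁E₁) + 1/(A₂E₂) = 1/(2450×112×10³) + 1/(525×34×10³) = 5.967×10⁻⁸ N⁻¹.
So P = 0.0006003 / 5.967×10⁻⁸ = 10.06 kN.
σ_{copper} = P/A₁ = 10060/2450 = 4.106 MPa, tensile.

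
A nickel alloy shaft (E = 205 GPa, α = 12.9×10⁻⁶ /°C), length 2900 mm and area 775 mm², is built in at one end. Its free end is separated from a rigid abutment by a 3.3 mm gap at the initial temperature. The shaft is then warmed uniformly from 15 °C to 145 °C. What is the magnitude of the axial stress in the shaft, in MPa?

Free thermal elongation = αΔT L = 12.9×10⁻⁶ × 130 × 2900 = 4.863 mm.
This exceeds the 3.3 mm gap, so the wall pushes back. The portion of expansion that must be recovered elastically is δ_free − gap = 4.863 − 3.3 = 1.563 mm.
Compatibility: PL/(AE) = 1.563 mm, so σ = P/A = E × (1.563/2900) = 110.5 MPa.

σ ≈ 111 MPa (compressive)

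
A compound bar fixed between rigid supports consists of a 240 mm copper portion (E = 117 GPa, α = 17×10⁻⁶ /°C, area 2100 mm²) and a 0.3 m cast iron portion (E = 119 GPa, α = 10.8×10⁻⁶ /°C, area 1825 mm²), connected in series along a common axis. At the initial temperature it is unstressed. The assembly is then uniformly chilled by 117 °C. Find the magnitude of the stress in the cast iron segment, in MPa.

σ ≈ 199 MPa (tensile)

With the walls removed the bar would change length by δ_free = Σ αᵢΔT Lᵢ = 17×10⁻⁶×117×240 + 10.8×10⁻⁶×117×300 = 0.8564 mm.
Since the ends are fixed, an axial force P builds up, equal in every segment, with P · Σ Lᵢ/(AᵢEᵢ) = δ_free.
Σ Lᵢ/(AᵢEᵢ) = 240/(2100×117×10³) + 300/(1825×119×10³) = 2.358×10⁻⁶ mm/N.
P = 0.8564 / 2.358×10⁻⁶ = 363200 N = 363.2 kN, tensile.
σ_{cast iron} = P / A = 363200 / 1825 = 199 MPa.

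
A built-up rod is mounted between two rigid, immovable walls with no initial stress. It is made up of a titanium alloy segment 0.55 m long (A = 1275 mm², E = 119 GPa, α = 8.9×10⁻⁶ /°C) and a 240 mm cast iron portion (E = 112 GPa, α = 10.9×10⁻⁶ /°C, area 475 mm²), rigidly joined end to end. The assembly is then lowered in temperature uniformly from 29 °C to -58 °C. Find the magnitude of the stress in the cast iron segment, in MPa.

σ ≈ 169 MPa (tensile)

If the supports were absent, the total length change would be Σ αᵢΔT Lᵢ = 8.9×10⁻⁶×87×550 + 10.9×10⁻⁶×87×240 = 0.6535 mm.
The rigid supports impose zero overall length change; the single axial force P common to all segments must satisfy P Σ Lᵢ/(AᵢEᵢ) = δ_free.
Σ Lᵢ/(AᵢEᵢ) = 550/(1275×119×10³) + 240/(475×112×10³) = 8.136×10⁻⁶ mm/N.
So P = 0.6535 / 8.136×10⁻⁶ = 80.31 kN, tensile.
σ_{cast iron} = P / A = 80310 / 475 = 169.1 MPa.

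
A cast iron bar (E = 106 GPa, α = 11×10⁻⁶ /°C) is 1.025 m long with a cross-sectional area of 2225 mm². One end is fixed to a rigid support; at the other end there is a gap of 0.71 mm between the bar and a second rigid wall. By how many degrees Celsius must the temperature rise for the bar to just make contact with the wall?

Contact occurs when the free expansion equals the gap: αΔT L = 0.71 mm.
ΔT = 0.71 / (11×10⁻⁶ × 1025) = 62.97 °C.

ΔT ≈ 63 °C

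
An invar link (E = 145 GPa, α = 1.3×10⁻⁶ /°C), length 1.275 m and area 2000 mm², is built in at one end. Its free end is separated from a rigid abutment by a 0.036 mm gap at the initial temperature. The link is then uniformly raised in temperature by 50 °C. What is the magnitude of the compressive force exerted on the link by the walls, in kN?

P ≈ 10.7 kN

Free thermal elongation = αΔT L = 1.3×10⁻⁶ × 50 × 1275 = 0.08288 mm.
The gap closes (δ_free > 0.036 mm) and the wall then resists a further 0.08288 − 0.036 = 0.04688 mm of expansion.
Compatibility: PL/(AE) = 0.04688 mm, so σ = P/A = E × (0.04688/1275) = 5.331 MPa.
P = σA = 5.331 × 2000 = 10.66 kN.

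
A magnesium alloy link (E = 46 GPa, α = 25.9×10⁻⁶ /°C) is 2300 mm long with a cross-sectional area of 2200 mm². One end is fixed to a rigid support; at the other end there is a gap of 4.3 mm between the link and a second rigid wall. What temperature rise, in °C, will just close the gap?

Contact occurs when the free expansion equals the gap: αΔT L = 4.3 mm.
ΔT = 4.3 / (25.9×10⁻⁶ × 2300) = 72.18 °C.

ΔT ≈ 72.2 °C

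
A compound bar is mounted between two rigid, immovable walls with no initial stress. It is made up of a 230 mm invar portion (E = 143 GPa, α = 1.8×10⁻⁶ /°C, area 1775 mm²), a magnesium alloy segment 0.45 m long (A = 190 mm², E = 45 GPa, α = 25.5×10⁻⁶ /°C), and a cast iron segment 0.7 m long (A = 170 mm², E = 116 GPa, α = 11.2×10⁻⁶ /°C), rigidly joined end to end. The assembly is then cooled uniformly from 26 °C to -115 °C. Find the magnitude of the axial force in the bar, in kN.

Free thermal contraction of the whole bar: Σ αᵢΔT Lᵢ = 1.8×10⁻⁶×141×230 + 25.5×10⁻⁶×141×450 + 11.2×10⁻⁶×141×700 = 2.782 mm.
Since the ends are fixed, an axial force P builds up, equal in every segment, with P · Σ Lᵢ/(AᵢEᵢ) = δ_free.
The series flexibility is Σ Lᵢ/(AᵢEᵢ) = 230/(1775×143×10³) + 450/(190×45×10³) + 700/(170×116×10³) = 8.903×10⁻⁵ mm/N.
P = 2.782 / 8.903×10⁻⁵ = 31240 N = 31.24 kN, tensile.

P ≈ 31.2 kN (tensile)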